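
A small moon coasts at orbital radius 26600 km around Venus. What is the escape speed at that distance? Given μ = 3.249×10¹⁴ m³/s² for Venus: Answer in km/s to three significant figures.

r = 26600 km = 2.660×10⁷ m.
Escape speed v_esc = √(2μ/r) = √(2 × 3.249×10¹⁴ / 2.660×10⁷) = √(2.443×10⁷) = 4943 m/s.
= 4.943 km/s.

v_esc ≈ 4.94 km/s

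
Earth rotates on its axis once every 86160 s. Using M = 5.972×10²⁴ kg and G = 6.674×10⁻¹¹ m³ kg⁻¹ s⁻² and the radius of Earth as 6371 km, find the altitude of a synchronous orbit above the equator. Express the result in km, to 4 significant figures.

h_sync ≈ 35790 km

μ = GM = 6.674×10⁻¹¹ × 5.972×10²⁴ = 3.986×10¹⁴ m³/s².
A synchronous orbit has period T, so by Kepler's third law a = (μT²/4π²)^(1/3).
μT²/4π² = 3.986×10¹⁴ × (8.616×10⁴)² / 39.48 = 7.495×10²² m³.
a = 4.216×10⁷ m = 42162 km.
Altitude h = a − R = 42162 − 6371 = 35791 km.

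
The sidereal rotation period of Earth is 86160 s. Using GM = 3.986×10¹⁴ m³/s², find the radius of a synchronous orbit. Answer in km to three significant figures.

A synchronous orbit has period T, so by Kepler's third law a = (μT²/4π²)^(1/3).
μT²/4π² = 3.986×10¹⁴ × (8.616×10⁴)² / 39.48 = 7.495×10²² m³.
a = 4.216×10⁷ m = 42163 km.

r_sync ≈ 42200 km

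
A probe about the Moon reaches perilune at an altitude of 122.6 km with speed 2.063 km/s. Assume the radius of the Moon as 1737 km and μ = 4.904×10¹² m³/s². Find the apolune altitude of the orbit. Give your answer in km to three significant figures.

apolune altitude ≈ 6040 km

r_p = 1737 + 122.6 = 1859.6 km = 1.860×10⁶ m.
Specific energy ε = v²/2 − μ/r = -5.091×10⁵ J/kg, so a = −μ/(2ε) = 4.816×10⁶ m.
The apsides satisfy r_p + r_a = 2a, so the apolune radius is 2a − r_p = 7.772×10⁶ m = 7772.3 km.
Apolune altitude = 7772.3 − 1737 = 6035.3 km.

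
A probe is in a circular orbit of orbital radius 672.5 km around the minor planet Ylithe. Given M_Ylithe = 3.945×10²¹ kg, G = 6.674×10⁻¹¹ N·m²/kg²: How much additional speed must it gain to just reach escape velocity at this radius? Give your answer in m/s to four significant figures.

Δv ≈ 259.2 m/s

μ = GM = 6.674×10⁻¹¹ × 3.945×10²¹ = 2.633×10¹¹ m³/s².
r = 672.5 km = 6.725×10⁵ m.
Circular speed v_c = √(μ/r) = 625.7 m/s.
Escape speed v_esc = √(2μ/r) = √2 × v_c = 884.9 m/s.
Δv = v_esc − v_c = 259.2 m/s.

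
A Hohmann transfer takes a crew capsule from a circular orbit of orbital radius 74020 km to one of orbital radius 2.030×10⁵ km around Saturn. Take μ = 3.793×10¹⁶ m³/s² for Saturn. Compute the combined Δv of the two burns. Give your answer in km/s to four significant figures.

Δv_total ≈ 8.444 km/s

r₁ = 74020 km = 7.402×10⁷ m.
r₂ = 2.030×10⁵ km = 2.030×10⁸ m.
Transfer ellipse a_t = (r₁ + r₂)/2 = 1.385×10⁸ m.
At r₁: circular v_c1 = √(μ/r₁) = 22640 m/s; transfer-perikrone v_p = √[μ(2/r₁ − 1/a_t)] = 27400 m/s.
Δv₁ = v_p − v_c1 = 4768 m/s.
At r₂: circular v_c2 = √(μ/r₂) = 13670 m/s; transfer-apokrone v_a = √[μ(2/r₂ − 1/a_t)] = 9993 m/s.
Δv₂ = v_c2 − v_a = 3677 m/s.
Total Δv = Δv₁ + Δv₂ = 8444 m/s = 8.444 km/s.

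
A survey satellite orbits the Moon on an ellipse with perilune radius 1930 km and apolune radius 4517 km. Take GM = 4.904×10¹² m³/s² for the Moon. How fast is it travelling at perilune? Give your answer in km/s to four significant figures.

v ≈ 1.887 km/s

Semi-major axis a = (r_p + r_a)/2 = 3223.5 km = 3.224×10⁶ m.
Vis-viva: v² = μ(2/r − 1/a) = 4.904×10¹² × (1.036×10⁻⁶ − 3.102×10⁻⁷) = 3.561×10⁶ m²/s².
v = 1887 m/s = 1.887 km/s.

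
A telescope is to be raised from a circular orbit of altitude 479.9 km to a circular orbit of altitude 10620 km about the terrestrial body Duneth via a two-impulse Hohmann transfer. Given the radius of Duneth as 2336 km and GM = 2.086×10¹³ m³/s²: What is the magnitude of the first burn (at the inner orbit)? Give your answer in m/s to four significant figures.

r₁ = 2336 + 479.9 = 2815.9 km = 2.8159×10⁶ m.
r₂ = 2336 + 10620 = 12956 km = 1.2956×10⁷ m.
Transfer ellipse a_t = (r₁ + r₂)/2 = 7.886×10⁶ m.
At r₁: circular v_c1 = √(μ/r₁) = 2722 m/s; transfer-periapsis v_p = √[μ(2/r₁ − 1/a_t)] = 3489 m/s.
Δv₁ = v_p − v_c1 = 766.9 m/s.

Δv ≈ 766.9 m/s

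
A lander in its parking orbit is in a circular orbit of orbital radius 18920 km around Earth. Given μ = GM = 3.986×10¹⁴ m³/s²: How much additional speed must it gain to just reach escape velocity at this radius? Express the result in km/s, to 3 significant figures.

Δv ≈ 1.90 km/s

r = 18920 km = 1.892×10⁷ m.
Circular speed v_c = √(μ/r) = 4590 m/s.
Escape speed v_esc = √(2μ/r) = √2 × v_c = 6491 m/s.
Δv = v_esc − v_c = 1901 m/s = 1.901 km/s.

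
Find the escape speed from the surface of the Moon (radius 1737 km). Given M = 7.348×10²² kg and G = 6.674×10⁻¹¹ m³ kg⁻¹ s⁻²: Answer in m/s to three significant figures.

v_esc ≈ 2380 m/s

μ = GM = 6.674×10⁻¹¹ × 7.348×10²² = 4.904×10¹² m³/s².
r = R = 1.737×10⁶ m.
Escape speed v_esc = √(2μ/r) = √(2 × 4.904×10¹² / 1.737×10⁶) = √(5.647×10⁶) = 2376 m/s.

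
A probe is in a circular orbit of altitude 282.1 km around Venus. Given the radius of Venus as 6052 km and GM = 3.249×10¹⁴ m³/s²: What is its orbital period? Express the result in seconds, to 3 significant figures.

r = 6052 + 282.1 = 6334.1 km = 6.3341×10⁶ m.
Kepler's third law: T = 2π√(r³/μ) = 2π√((6.334×10⁶)³ / 3.249×10¹⁴).
r³/μ = 7.822×10⁵ s², so T = 2π × 8.844×10² = 5.557×10³ s.

T ≈ 5560 seconds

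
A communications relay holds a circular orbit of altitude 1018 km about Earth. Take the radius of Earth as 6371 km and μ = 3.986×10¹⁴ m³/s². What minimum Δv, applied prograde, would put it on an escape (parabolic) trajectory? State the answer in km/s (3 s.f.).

Δv ≈ 3.04 km/s

r = 6371 + 1018 = 7389.0 km = 7.3890×10⁶ m.
Circular speed v_c = √(μ/r) = 7345 m/s.
Escape speed v_esc = √(2μ/r) = √2 × v_c = 10390 m/s.
Δv = v_esc − v_c = 3042 m/s = 3.042 km/s.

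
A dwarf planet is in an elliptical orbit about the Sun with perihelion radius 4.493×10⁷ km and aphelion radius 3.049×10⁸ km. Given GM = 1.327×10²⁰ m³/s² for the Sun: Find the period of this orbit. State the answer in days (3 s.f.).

T ≈ 462 days

Semi-major axis a = (r_p + r_a)/2 = (4.4930×10⁷ + 3.0490×10⁸)/2 = 1.7492×10⁸ km = 1.749×10¹¹ m.
By Kepler's third law T = 2π√(a³/μ) = 2π × 6.350×10⁶ = 3.990×10⁷ s.
= 461.8 days.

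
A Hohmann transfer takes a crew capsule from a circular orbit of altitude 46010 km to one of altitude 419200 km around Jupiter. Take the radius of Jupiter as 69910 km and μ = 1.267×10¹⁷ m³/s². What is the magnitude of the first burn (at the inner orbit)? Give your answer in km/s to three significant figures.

Δv ≈ 8.98 km/s

r₁ = 69910 + 46010 = 115920 km = 1.1592×10⁸ m.
r₂ = 69910 + 419200 = 489110 km = 4.8911×10⁸ m.
Transfer ellipse a_t = (r₁ + r₂)/2 = 3.025×10⁸ m.
At r₁: circular v_c1 = √(μ/r₁) = 33060 m/s; transfer-perijove v_p = √[μ(2/r₁ − 1/a_t)] = 42040 m/s.
Δv₁ = v_p − v_c1 = 8977 m/s.
= 8.977 km/s.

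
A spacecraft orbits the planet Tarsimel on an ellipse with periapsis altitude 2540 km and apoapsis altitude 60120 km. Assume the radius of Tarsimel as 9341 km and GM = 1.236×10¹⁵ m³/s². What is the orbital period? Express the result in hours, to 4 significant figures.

r_p = 9341 + 2540 = 11881 km = 1.1881×10⁷ m.
r_a = 9341 + 60120 = 69461 km = 6.9461×10⁷ m.
Semi-major axis a = (r_p + r_a)/2 = (11881 + 69461)/2 = 40671 km = 4.067×10⁷ m.
By Kepler's third law T = 2π√(a³/μ) = 2π × 7.378×10³ = 4.636×10⁴ s.
= 12.88 hours.

T ≈ 12.88 hours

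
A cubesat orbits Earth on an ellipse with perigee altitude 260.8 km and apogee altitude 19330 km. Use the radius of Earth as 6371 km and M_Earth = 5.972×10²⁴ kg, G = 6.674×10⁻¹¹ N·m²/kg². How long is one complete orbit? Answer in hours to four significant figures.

T ≈ 5.683 hours

μ = GM = 6.674×10⁻¹¹ × 5.972×10²⁴ = 3.986×10¹⁴ m³/s².
r_p = 6371 + 260.8 = 6631.8 km = 6.6318×10⁶ m.
r_a = 6371 + 19330 = 25701 km = 2.5701×10⁷ m.
Semi-major axis a = (r_p + r_a)/2 = (6631.8 + 25701)/2 = 16166 km = 1.617×10⁷ m.
By Kepler's third law T = 2π√(a³/μ) = 2π × 3.256×10³ = 2.046×10⁴ s.
= 5.683 hours.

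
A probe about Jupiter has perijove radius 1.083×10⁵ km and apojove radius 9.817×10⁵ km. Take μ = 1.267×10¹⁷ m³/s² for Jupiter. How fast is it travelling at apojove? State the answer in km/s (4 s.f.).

v ≈ 5.064 km/s

Semi-major axis a = (r_p + r_a)/2 = 5.4500×10⁵ km = 5.450×10⁸ m.
Vis-viva: v² = μ(2/r − 1/a) = 1.267×10¹⁷ × (2.037×10⁻⁹ − 1.835×10⁻⁹) = 2.565×10⁷ m²/s².
v = 5064 m/s = 5.064 km/s.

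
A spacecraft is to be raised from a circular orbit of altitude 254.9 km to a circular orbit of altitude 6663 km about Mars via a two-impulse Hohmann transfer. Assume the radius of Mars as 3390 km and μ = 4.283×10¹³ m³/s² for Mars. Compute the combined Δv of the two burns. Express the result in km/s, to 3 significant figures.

r₁ = 3390 + 254.9 = 3644.9 km = 3.6449×10⁶ m.
r₂ = 3390 + 6663 = 10053 km = 1.0053×10⁷ m.
Transfer ellipse a_t = (r₁ + r₂)/2 = 6.849×10⁶ m.
At r₁: circular v_c1 = √(μ/r₁) = 3428 m/s; transfer-periapsis v_p = √[μ(2/r₁ − 1/a_t)] = 4153 m/s.
Δv₁ = v_p − v_c1 = 725.1 m/s.
At r₂: circular v_c2 = √(μ/r₂) = 2064 m/s; transfer-apoapsis v_a = √[μ(2/r₂ − 1/a_t)] = 1506 m/s.
Δv₂ = v_c2 − v_a = 558.3 m/s.
Total Δv = Δv₁ + Δv₂ = 1283 m/s = 1.283 km/s.

Δv_total ≈ 1.28 km/s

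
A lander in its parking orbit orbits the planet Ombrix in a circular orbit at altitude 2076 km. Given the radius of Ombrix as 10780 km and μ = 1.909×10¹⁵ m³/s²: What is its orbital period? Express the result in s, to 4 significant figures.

T ≈ 6629 s

r = 10780 + 2076 = 12856 km = 1.2856×10⁷ m.
Kepler's third law: T = 2π√(r³/μ) = 2π√((1.286×10⁷)³ / 1.909×10¹⁵).
r³/μ = 1.113×10⁶ s², so T = 2π × 1.055×10³ = 6.629×10³ s.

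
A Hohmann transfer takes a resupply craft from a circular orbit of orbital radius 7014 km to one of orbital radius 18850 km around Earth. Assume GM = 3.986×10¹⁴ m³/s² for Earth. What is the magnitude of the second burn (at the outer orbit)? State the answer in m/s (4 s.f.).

r₁ = 7014 km = 7.014×10⁶ m.
r₂ = 18850 km = 1.885×10⁷ m.
Transfer ellipse a_t = (r₁ + r₂)/2 = 1.293×10⁷ m.
At r₁: circular v_c1 = √(μ/r₁) = 7539 m/s; transfer-perigee v_p = √[μ(2/r₁ − 1/a_t)] = 9101 m/s.
At r₂: circular v_c2 = √(μ/r₂) = 4598 m/s; transfer-apogee v_a = √[μ(2/r₂ − 1/a_t)] = 3387 m/s.
Δv₂ = v_c2 − v_a = 1212 m/s.

Δv ≈ 1212 m/s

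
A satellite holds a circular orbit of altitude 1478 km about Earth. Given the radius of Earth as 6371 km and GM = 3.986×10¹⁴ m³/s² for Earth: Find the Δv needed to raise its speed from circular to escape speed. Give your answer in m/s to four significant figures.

Δv ≈ 2952 m/s

r = 6371 + 1478 = 7849.0 km = 7.8490×10⁶ m.
Circular speed v_c = √(μ/r) = 7126 m/s.
Escape speed v_esc = √(2μ/r) = √2 × v_c = 10080 m/s.
Δv = v_esc − v_c = 2952 m/s.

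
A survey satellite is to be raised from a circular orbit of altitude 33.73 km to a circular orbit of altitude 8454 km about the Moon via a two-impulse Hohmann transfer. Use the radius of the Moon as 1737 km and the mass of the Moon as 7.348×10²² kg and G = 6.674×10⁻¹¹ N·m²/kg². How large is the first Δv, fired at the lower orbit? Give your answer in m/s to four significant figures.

μ = GM = 6.674×10⁻¹¹ × 7.348×10²² = 4.904×10¹² m³/s².
r₁ = 1737 + 33.73 = 1770.7 km = 1.7707×10⁶ m.
r₂ = 1737 + 8454 = 10191 km = 1.0191×10⁷ m.
Transfer ellipse a_t = (r₁ + r₂)/2 = 5.981×10⁶ m.
At r₁: circular v_c1 = √(μ/r₁) = 1664 m/s; transfer-perilune v_p = √[μ(2/r₁ − 1/a_t)] = 2172 m/s.
Δv₁ = v_p − v_c1 = 508.2 m/s.

Δv ≈ 508.2 m/s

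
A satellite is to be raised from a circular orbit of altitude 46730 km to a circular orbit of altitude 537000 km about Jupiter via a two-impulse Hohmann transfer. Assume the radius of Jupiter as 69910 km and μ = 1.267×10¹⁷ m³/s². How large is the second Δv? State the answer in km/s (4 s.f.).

r₁ = 69910 + 46730 = 116640 km = 1.1664×10⁸ m.
r₂ = 69910 + 537000 = 606910 km = 6.0691×10⁸ m.
Transfer ellipse a_t = (r₁ + r₂)/2 = 3.618×10⁸ m.
At r₁: circular v_c1 = √(μ/r₁) = 32960 m/s; transfer-perijove v_p = √[μ(2/r₁ − 1/a_t)] = 42690 m/s.
At r₂: circular v_c2 = √(μ/r₂) = 14450 m/s; transfer-apojove v_a = √[μ(2/r₂ − 1/a_t)] = 8204 m/s.
Δv₂ = v_c2 − v_a = 6245 m/s.
= 6.245 km/s.

Δv ≈ 6.245 km/s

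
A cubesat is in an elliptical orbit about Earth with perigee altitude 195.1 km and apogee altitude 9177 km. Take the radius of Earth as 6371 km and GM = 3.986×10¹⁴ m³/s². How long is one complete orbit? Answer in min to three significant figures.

r_p = 6371 + 195.1 = 6566.1 km = 6.5661×10⁶ m.
r_a = 6371 + 9177 = 15548 km = 1.5548×10⁷ m.
Semi-major axis a = (r_p + r_a)/2 = (6566.1 + 15548)/2 = 11057 km = 1.106×10⁷ m.
By Kepler's third law T = 2π√(a³/μ) = 2π × 1.842×10³ = 1.157×10⁴ s.
= 192.8 min.

T ≈ 193 min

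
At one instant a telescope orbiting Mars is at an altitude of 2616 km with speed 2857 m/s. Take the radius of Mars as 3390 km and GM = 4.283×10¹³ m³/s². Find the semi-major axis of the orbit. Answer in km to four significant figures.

a ≈ 7021 km

r = 3390 + 2616 = 6006.0 km = 6.006×10⁶ m.
Specific orbital energy ε = v²/2 − μ/r = (2857)²/2 − 4.283×10¹³/6.006×10⁶ = -3.050×10⁶ J/kg.
Since ε = −μ/(2a), a = −μ/(2ε) = 7.021×10⁶ m = 7021.4 km.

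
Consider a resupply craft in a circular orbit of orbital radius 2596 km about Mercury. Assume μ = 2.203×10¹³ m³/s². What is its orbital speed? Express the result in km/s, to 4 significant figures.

v ≈ 2.913 km/s

r = 2596 km = 2.596×10⁶ m.
For a circular orbit v = √(μ/r) = √(2.203×10¹³ / 2.596×10⁶) = √(8.486×10⁶) = 2913 m/s.
That is 2.913 km/s.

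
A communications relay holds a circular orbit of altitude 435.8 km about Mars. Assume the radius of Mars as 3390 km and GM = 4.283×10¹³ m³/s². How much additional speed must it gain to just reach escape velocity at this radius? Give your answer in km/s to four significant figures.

r = 3390 + 435.8 = 3825.8 km = 3.8258×10⁶ m.
Circular speed v_c = √(μ/r) = 3346 m/s.
Escape speed v_esc = √(2μ/r) = √2 × v_c = 4732 m/s.
Δv = v_esc − v_c = 1386 m/s = 1.386 km/s.

Δv ≈ 1.386 km/s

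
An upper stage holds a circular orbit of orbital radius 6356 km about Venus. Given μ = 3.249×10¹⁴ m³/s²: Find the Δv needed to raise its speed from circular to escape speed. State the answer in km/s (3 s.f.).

Δv ≈ 2.96 km/s

r = 6356 km = 6.356×10⁶ m.
Circular speed v_c = √(μ/r) = 7150 m/s.
Escape speed v_esc = √(2μ/r) = √2 × v_c = 10110 m/s.
Δv = v_esc − v_c = 2961 m/s = 2.961 km/s.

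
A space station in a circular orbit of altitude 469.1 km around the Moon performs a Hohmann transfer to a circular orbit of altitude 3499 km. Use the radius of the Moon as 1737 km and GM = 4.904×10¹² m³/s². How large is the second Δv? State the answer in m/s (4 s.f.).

Δv ≈ 222.6 m/s

r₁ = 1737 + 469.1 = 2206.1 km = 2.2061×10⁶ m.
r₂ = 1737 + 3499 = 5236.0 km = 5.2360×10⁶ m.
Transfer ellipse a_t = (r₁ + r₂)/2 = 3.721×10⁶ m.
At r₁: circular v_c1 = √(μ/r₁) = 1491 m/s; transfer-perilune v_p = √[μ(2/r₁ − 1/a_t)] = 1769 m/s.
At r₂: circular v_c2 = √(μ/r₂) = 967.8 m/s; transfer-apolune v_a = √[μ(2/r₂ − 1/a_t)] = 745.2 m/s.
Δv₂ = v_c2 − v_a = 222.6 m/s.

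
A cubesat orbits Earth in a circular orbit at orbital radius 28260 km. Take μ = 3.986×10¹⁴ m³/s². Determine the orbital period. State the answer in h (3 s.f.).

T ≈ 13.1 h

r = 28260 km = 2.826×10⁷ m.
Kepler's third law: T = 2π√(r³/μ) = 2π√((2.826×10⁷)³ / 3.986×10¹⁴).
r³/μ = 5.662×10⁷ s², so T = 2π × 7.525×10³ = 4.728×10⁴ s.
Converting: 4.728×10⁴ s ÷ 3600 = 13.13 h.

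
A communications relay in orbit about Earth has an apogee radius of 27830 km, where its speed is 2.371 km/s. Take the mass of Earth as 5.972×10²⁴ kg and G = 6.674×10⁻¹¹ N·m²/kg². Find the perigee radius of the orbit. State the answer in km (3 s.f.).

μ = GM = 6.674×10⁻¹¹ × 5.972×10²⁴ = 3.986×10¹⁴ m³/s².
r_a = 2.783×10⁷ m.
Specific energy ε = v²/2 − μ/r = -1.151×10⁷ J/kg, so a = −μ/(2ε) = 1.731×10⁷ m.
The apsides satisfy r_p + r_a = 2a, so the perigee radius is 2a − r_a = 6.796×10⁶ m = 6795.8 km.

perigee radius ≈ 6800 km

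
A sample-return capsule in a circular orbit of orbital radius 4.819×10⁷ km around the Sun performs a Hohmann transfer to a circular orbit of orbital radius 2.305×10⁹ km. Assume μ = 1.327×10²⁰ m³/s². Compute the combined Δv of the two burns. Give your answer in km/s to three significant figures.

r₁ = 4.819×10⁷ km = 4.819×10¹⁰ m.
r₂ = 2.305×10⁹ km = 2.305×10¹² m.
Transfer ellipse a_t = (r₁ + r₂)/2 = 1.177×10¹² m.
At r₁: circular v_c1 = √(μ/r₁) = 52480 m/s; transfer-perihelion v_p = √[μ(2/r₁ − 1/a_t)] = 73450 m/s.
Δv₁ = v_p − v_c1 = 20970 m/s.
At r₂: circular v_c2 = √(μ/r₂) = 7588 m/s; transfer-aphelion v_a = √[μ(2/r₂ − 1/a_t)] = 1536 m/s.
Δv₂ = v_c2 − v_a = 6052 m/s.
Total Δv = Δv₁ + Δv₂ = 27020 m/s = 27.02 km/s.

Δv_total ≈ 27.0 km/s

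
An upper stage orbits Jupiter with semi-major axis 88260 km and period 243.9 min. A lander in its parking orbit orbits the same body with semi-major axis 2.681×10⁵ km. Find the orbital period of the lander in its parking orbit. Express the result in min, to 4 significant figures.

T₂ ≈ 1291 min

Kepler's third law: T² ∝ a³, so T₂ = T₁ (a₂/a₁)^(3/2).
a₂/a₁ = 3.038, (a₂/a₁)^(3/2) = 5.294.
T₂ = 243.9 × 5.294 = 1291 min.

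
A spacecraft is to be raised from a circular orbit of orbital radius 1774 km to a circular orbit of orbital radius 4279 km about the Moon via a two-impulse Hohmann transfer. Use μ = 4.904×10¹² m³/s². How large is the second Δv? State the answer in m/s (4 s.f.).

Δv ≈ 250.9 m/s

r₁ = 1774 km = 1.774×10⁶ m.
r₂ = 4279 km = 4.279×10⁶ m.
Transfer ellipse a_t = (r₁ + r₂)/2 = 3.026×10⁶ m.
At r₁: circular v_c1 = √(μ/r₁) = 1663 m/s; transfer-perilune v_p = √[μ(2/r₁ − 1/a_t)] = 1977 m/s.
At r₂: circular v_c2 = √(μ/r₂) = 1071 m/s; transfer-apolune v_a = √[μ(2/r₂ − 1/a_t)] = 819.6 m/s.
Δv₂ = v_c2 − v_a = 250.9 m/s.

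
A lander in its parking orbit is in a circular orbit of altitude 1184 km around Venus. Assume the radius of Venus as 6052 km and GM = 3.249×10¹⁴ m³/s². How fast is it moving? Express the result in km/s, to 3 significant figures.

r = 6052 + 1184 = 7236.0 km = 7.2360×10⁶ m.
For a circular orbit v = √(μ/r) = √(3.249×10¹⁴ / 7.236×10⁶) = √(4.490×10⁷) = 6701 m/s.
That is 6.701 km/s.

v ≈ 6.70 km/s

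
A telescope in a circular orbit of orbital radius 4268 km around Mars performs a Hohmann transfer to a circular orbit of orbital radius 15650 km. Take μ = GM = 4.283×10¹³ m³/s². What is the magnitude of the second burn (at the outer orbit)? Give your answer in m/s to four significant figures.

Δv ≈ 571.3 m/s

r₁ = 4268 km = 4.268×10⁶ m.
r₂ = 15650 km = 1.565×10⁷ m.
Transfer ellipse a_t = (r₁ + r₂)/2 = 9.959×10⁶ m.
At r₁: circular v_c1 = √(μ/r₁) = 3168 m/s; transfer-periapsis v_p = √[μ(2/r₁ − 1/a_t)] = 3971 m/s.
At r₂: circular v_c2 = √(μ/r₂) = 1654 m/s; transfer-apoapsis v_a = √[μ(2/r₂ − 1/a_t)] = 1083 m/s.
Δv₂ = v_c2 − v_a = 571.3 m/s.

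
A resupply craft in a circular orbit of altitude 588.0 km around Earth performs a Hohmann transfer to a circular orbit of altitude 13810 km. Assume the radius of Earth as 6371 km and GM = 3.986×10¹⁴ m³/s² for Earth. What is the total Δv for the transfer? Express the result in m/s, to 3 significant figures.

r₁ = 6371 + 588.0 = 6959.0 km = 6.9590×10⁶ m.
r₂ = 6371 + 13810 = 20181 km = 2.0181×10⁷ m.
Transfer ellipse a_t = (r₁ + r₂)/2 = 1.357×10⁷ m.
At r₁: circular v_c1 = √(μ/r₁) = 7568 m/s; transfer-perigee v_p = √[μ(2/r₁ − 1/a_t)] = 9229 m/s.
Δv₁ = v_p − v_c1 = 1661 m/s.
At r₂: circular v_c2 = √(μ/r₂) = 4444 m/s; transfer-apogee v_a = √[μ(2/r₂ − 1/a_t)] = 3183 m/s.
Δv₂ = v_c2 − v_a = 1262 m/s.
Total Δv = Δv₁ + Δv₂ = 2923 m/s.

Δv_total ≈ 2920 m/s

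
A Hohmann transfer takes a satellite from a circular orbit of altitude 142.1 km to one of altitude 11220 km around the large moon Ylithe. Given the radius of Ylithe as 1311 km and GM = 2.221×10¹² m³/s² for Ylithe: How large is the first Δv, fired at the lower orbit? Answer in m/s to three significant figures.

r₁ = 1311 + 142.1 = 1453.1 km = 1.4531×10⁶ m.
r₂ = 1311 + 11220 = 12531 km = 1.2531×10⁷ m.
Transfer ellipse a_t = (r₁ + r₂)/2 = 6.992×10⁶ m.
At r₁: circular v_c1 = √(μ/r₁) = 1236 m/s; transfer-periapsis v_p = √[μ(2/r₁ − 1/a_t)] = 1655 m/s.
Δv₁ = v_p − v_c1 = 418.8 m/s.

Δv ≈ 419 m/s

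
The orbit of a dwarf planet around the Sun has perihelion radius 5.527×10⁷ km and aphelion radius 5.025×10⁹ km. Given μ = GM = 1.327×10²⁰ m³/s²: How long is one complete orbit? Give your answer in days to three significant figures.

Semi-major axis a = (r_p + r_a)/2 = (5.5270×10⁷ + 5.0250×10⁹)/2 = 2.5401×10⁹ km = 2.540×10¹² m.
By Kepler's third law T = 2π√(a³/μ) = 2π × 3.514×10⁸ = 2.208×10⁹ s.
= 25560 days.

T ≈ 25600 days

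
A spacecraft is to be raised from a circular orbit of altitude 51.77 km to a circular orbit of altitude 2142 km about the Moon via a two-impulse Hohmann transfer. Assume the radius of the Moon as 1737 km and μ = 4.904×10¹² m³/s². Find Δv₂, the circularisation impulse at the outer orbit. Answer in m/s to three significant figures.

Δv ≈ 231 m/s

r₁ = 1737 + 51.77 = 1788.8 km = 1.7888×10⁶ m.
r₂ = 1737 + 2142 = 3879.0 km = 3.8790×10⁶ m.
Transfer ellipse a_t = (r₁ + r₂)/2 = 2.834×10⁶ m.
At r₁: circular v_c1 = √(μ/r₁) = 1656 m/s; transfer-perilune v_p = √[μ(2/r₁ − 1/a_t)] = 1937 m/s.
At r₂: circular v_c2 = √(μ/r₂) = 1124 m/s; transfer-apolune v_a = √[μ(2/r₂ − 1/a_t)] = 893.3 m/s.
Δv₂ = v_c2 − v_a = 231.1 m/s.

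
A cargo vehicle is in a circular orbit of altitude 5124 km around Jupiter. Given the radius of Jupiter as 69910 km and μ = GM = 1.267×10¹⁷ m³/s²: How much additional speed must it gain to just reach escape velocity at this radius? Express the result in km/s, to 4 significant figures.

Δv ≈ 17.02 km/s

r = 69910 + 5124 = 75034 km = 7.5034×10⁷ m.
Circular speed v_c = √(μ/r) = 41090 m/s.
Escape speed v_esc = √(2μ/r) = √2 × v_c = 58110 m/s.
Δv = v_esc − v_c = 17020 m/s = 17.02 km/s.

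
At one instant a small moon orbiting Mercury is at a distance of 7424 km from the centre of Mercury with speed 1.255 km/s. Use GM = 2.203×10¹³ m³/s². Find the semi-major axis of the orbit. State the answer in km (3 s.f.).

a ≈ 5050 km

r = 7.424×10⁶ m.
Specific orbital energy ε = v²/2 − μ/r = (1255)²/2 − 2.203×10¹³/7.424×10⁶ = -2.180×10⁶ J/kg.
Since ε = −μ/(2a), a = −μ/(2ε) = 5.053×10⁶ m = 5053.0 km.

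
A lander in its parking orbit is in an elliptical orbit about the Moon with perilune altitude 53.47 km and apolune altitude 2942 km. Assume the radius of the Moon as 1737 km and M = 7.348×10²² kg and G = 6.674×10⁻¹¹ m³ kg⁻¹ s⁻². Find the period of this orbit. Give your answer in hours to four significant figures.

T ≈ 4.585 hours

μ = GM = 6.674×10⁻¹¹ × 7.348×10²² = 4.904×10¹² m³/s².
r_p = 1737 + 53.47 = 1790.5 km = 1.7905×10⁶ m.
r_a = 1737 + 2942 = 4679.0 km = 4.6790×10⁶ m.
Semi-major axis a = (r_p + r_a)/2 = (1790.5 + 4679.0)/2 = 3234.7 km = 3.235×10⁶ m.
By Kepler's third law T = 2π√(a³/μ) = 2π × 2.627×10³ = 1.651×10⁴ s.
= 4.585 hours.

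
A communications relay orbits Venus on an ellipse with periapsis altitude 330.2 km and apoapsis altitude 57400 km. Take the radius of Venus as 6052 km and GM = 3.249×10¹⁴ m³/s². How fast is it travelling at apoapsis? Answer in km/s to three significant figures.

r_p = 6052 + 330.2 = 6382.2 km = 6.3822×10⁶ m.
r_a = 6052 + 57400 = 63452 km = 6.3452×10⁷ m.
Semi-major axis a = (r_p + r_a)/2 = 34917 km = 3.492×10⁷ m.
Vis-viva: v² = μ(2/r − 1/a) = 3.249×10¹⁴ × (3.152×10⁻⁸ − 2.864×10⁻⁸) = 9.359×10⁵ m²/s².
v = 967.4 m/s = 0.9674 km/s.

v ≈ 0.967 km/s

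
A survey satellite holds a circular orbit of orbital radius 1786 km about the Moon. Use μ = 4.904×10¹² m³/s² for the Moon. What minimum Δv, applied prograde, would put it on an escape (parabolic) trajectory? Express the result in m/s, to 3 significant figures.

Δv ≈ 686 m/s

r = 1786 km = 1.786×10⁶ m.
Circular speed v_c = √(μ/r) = 1657 m/s.
Escape speed v_esc = √(2μ/r) = √2 × v_c = 2343 m/s.
Δv = v_esc − v_c = 686.4 m/s.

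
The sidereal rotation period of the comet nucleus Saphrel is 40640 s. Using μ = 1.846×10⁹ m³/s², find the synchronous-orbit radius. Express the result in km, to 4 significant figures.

r_sync ≈ 425.9 km

A synchronous orbit has period T, so by Kepler's third law a = (μT²/4π²)^(1/3).
μT²/4π² = 1.846×10⁹ × (4.064×10⁴)² / 39.48 = 7.723×10¹⁶ m³.
a = 4.259×10⁵ m = 425.85 km.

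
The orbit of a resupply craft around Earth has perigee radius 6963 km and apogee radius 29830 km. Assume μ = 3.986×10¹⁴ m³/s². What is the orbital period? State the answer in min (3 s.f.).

Semi-major axis a = (r_p + r_a)/2 = (6963.0 + 29830)/2 = 18396 km = 1.840×10⁷ m.
By Kepler's third law T = 2π√(a³/μ) = 2π × 3.952×10³ = 2.483×10⁴ s.
= 413.9 min.

T ≈ 414 min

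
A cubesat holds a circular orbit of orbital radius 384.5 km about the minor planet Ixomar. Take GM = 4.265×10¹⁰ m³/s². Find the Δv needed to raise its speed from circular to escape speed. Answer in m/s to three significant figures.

r = 384.5 km = 3.845×10⁵ m.
Circular speed v_c = √(μ/r) = 333.1 m/s.
Escape speed v_esc = √(2μ/r) = √2 × v_c = 471.0 m/s.
Δv = v_esc − v_c = 138.0 m/s.

Δv ≈ 138 m/s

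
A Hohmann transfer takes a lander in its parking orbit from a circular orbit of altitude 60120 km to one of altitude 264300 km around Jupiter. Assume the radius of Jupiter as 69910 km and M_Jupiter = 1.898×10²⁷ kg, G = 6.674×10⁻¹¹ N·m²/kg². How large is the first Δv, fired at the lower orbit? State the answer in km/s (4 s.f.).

μ = GM = 6.674×10⁻¹¹ × 1.898×10²⁷ = 1.267×10¹⁷ m³/s².
r₁ = 69910 + 60120 = 130030 km = 1.3003×10⁸ m.
r₂ = 69910 + 264300 = 334210 km = 3.3421×10⁸ m.
Transfer ellipse a_t = (r₁ + r₂)/2 = 2.321×10⁸ m.
At r₁: circular v_c1 = √(μ/r₁) = 31210 m/s; transfer-perijove v_p = √[μ(2/r₁ − 1/a_t)] = 37450 m/s.
Δv₁ = v_p − v_c1 = 6240 m/s.
= 6.240 km/s.

Δv ≈ 6.240 km/s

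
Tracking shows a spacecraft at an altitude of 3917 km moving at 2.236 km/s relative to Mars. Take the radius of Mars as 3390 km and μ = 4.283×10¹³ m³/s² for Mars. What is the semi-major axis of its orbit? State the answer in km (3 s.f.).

r = 3390 + 3917 = 7307.0 km = 7.307×10⁶ m.
Vis-viva rearranged: 1/a = 2/r − v²/μ = 2.737×10⁻⁷ − 1.167×10⁻⁷ = 1.570×10⁻⁷ m⁻¹.
a = 6.370×10⁶ m = 6370.4 km.

a ≈ 6370 km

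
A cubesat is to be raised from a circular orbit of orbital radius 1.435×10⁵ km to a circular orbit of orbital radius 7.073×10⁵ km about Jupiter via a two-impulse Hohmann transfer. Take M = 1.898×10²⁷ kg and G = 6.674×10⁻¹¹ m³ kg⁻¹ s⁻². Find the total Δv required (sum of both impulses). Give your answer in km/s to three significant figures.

μ = GM = 6.674×10⁻¹¹ × 1.898×10²⁷ = 1.267×10¹⁷ m³/s².
r₁ = 1.435×10⁵ km = 1.435×10⁸ m.
r₂ = 7.073×10⁵ km = 7.073×10⁸ m.
Transfer ellipse a_t = (r₁ + r₂)/2 = 4.254×10⁸ m.
At r₁: circular v_c1 = √(μ/r₁) = 29710 m/s; transfer-perijove v_p = √[μ(2/r₁ − 1/a_t)] = 38310 m/s.
Δv₁ = v_p − v_c1 = 8600 m/s.
At r₂: circular v_c2 = √(μ/r₂) = 13380 m/s; transfer-apojove v_a = √[μ(2/r₂ − 1/a_t)] = 7773 m/s.
Δv₂ = v_c2 − v_a = 5610 m/s.
Total Δv = Δv₁ + Δv₂ = 14210 m/s = 14.21 km/s.

Δv_total ≈ 14.2 km/s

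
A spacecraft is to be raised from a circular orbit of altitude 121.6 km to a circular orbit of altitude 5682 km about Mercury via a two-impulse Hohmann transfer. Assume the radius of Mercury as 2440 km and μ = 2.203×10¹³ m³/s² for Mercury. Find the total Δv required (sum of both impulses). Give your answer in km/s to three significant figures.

Δv_total ≈ 1.19 km/s

r₁ = 2440 + 121.6 = 2561.6 km = 2.5616×10⁶ m.
r₂ = 2440 + 5682 = 8122.0 km = 8.1220×10⁶ m.
Transfer ellipse a_t = (r₁ + r₂)/2 = 5.342×10⁶ m.
At r₁: circular v_c1 = √(μ/r₁) = 2933 m/s; transfer-periherm v_p = √[μ(2/r₁ − 1/a_t)] = 3616 m/s.
Δv₁ = v_p − v_c1 = 683.5 m/s.
At r₂: circular v_c2 = √(μ/r₂) = 1647 m/s; transfer-apoherm v_a = √[μ(2/r₂ − 1/a_t)] = 1140 m/s.
Δv₂ = v_c2 − v_a = 506.5 m/s.
Total Δv = Δv₁ + Δv₂ = 1190 m/s = 1.190 km/s.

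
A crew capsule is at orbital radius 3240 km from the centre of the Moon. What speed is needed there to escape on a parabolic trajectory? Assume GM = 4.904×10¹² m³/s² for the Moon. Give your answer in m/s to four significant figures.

v_esc ≈ 1740 m/s

r = 3240 km = 3.240×10⁶ m.
Escape speed v_esc = √(2μ/r) = √(2 × 4.904×10¹² / 3.240×10⁶) = √(3.027×10⁶) = 1740 m/s.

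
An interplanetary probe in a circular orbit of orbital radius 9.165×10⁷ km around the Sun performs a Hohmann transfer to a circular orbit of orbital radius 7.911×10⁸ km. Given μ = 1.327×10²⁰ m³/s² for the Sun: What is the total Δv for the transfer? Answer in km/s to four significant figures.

r₁ = 9.165×10⁷ km = 9.165×10¹⁰ m.
r₂ = 7.911×10⁸ km = 7.911×10¹¹ m.
Transfer ellipse a_t = (r₁ + r₂)/2 = 4.414×10¹¹ m.
At r₁: circular v_c1 = √(μ/r₁) = 38050 m/s; transfer-perihelion v_p = √[μ(2/r₁ − 1/a_t)] = 50940 m/s.
Δv₁ = v_p − v_c1 = 12890 m/s.
At r₂: circular v_c2 = √(μ/r₂) = 12950 m/s; transfer-aphelion v_a = √[μ(2/r₂ − 1/a_t)] = 5902 m/s.
Δv₂ = v_c2 − v_a = 7050 m/s.
Total Δv = Δv₁ + Δv₂ = 19940 m/s = 19.94 km/s.

Δv_total ≈ 19.94 km/s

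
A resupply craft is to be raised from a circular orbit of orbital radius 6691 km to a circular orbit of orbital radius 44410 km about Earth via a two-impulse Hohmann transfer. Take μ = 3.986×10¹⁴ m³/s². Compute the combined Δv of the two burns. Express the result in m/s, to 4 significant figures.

Δv_total ≈ 3920 m/s

r₁ = 6691 km = 6.691×10⁶ m.
r₂ = 44410 km = 4.441×10⁷ m.
Transfer ellipse a_t = (r₁ + r₂)/2 = 2.555×10⁷ m.
At r₁: circular v_c1 = √(μ/r₁) = 7718 m/s; transfer-perigee v_p = √[μ(2/r₁ − 1/a_t)] = 10180 m/s.
Δv₁ = v_p − v_c1 = 2457 m/s.
At r₂: circular v_c2 = √(μ/r₂) = 2996 m/s; transfer-apogee v_a = √[μ(2/r₂ − 1/a_t)] = 1533 m/s.
Δv₂ = v_c2 − v_a = 1463 m/s.
Total Δv = Δv₁ + Δv₂ = 3920 m/s.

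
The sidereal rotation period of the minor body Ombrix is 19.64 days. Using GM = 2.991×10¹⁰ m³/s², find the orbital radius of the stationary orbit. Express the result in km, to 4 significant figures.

T = 19.64 days = 1.697×10⁶ s.
A synchronous orbit has period T, so by Kepler's third law a = (μT²/4π²)^(1/3).
μT²/4π² = 2.991×10¹⁰ × (1.697×10⁶)² / 39.48 = 2.182×10²¹ m³.
a = 1.297×10⁷ m = 12969 km.

r_sync ≈ 12970 km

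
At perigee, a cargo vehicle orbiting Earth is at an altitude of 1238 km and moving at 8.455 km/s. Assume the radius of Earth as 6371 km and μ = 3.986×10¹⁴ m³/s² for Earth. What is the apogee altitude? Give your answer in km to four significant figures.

apogee altitude ≈ 9972 km

r_p = 6371 + 1238 = 7609.0 km = 7.609×10⁶ m.
Specific energy ε = v²/2 − μ/r = -1.664×10⁷ J/kg, so a = −μ/(2ε) = 1.198×10⁷ m.
The apsides satisfy r_p + r_a = 2a, so the apogee radius is 2a − r_p = 1.634×10⁷ m = 16343 km.
Apogee altitude = 16343 − 6371 = 9971.7 km.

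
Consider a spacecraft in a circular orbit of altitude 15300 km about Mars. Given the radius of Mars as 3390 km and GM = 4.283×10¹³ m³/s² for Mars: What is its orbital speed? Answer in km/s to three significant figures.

v ≈ 1.51 km/s

r = 3390 + 15300 = 18690 km = 1.8690×10⁷ m.
For a circular orbit v = √(μ/r) = √(4.283×10¹³ / 1.869×10⁷) = √(2.292×10⁶) = 1514 m/s.
That is 1.514 km/s.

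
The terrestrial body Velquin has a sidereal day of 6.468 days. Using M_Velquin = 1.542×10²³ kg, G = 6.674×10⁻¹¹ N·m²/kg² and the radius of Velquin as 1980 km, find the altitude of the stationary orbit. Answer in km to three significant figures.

μ = GM = 6.674×10⁻¹¹ × 1.542×10²³ = 1.029×10¹³ m³/s².
T = 6.468 days = 5.588×10⁵ s.
A synchronous orbit has period T, so by Kepler's third law a = (μT²/4π²)^(1/3).
μT²/4π² = 1.029×10¹³ × (5.588×10⁵)² / 39.48 = 8.141×10²² m³.
a = 4.334×10⁷ m = 43340 km.
Altitude h = a − R = 43340 − 1980 = 41360 km.

h_sync ≈ 41400 km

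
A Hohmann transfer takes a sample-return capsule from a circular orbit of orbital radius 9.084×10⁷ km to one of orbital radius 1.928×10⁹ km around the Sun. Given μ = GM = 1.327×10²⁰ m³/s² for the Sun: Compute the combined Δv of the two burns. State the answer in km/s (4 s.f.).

r₁ = 9.084×10⁷ km = 9.084×10¹⁰ m.
r₂ = 1.928×10⁹ km = 1.928×10¹² m.
Transfer ellipse a_t = (r₁ + r₂)/2 = 1.009×10¹² m.
At r₁: circular v_c1 = √(μ/r₁) = 38220 m/s; transfer-perihelion v_p = √[μ(2/r₁ − 1/a_t)] = 52820 m/s.
Δv₁ = v_p − v_c1 = 14600 m/s.
At r₂: circular v_c2 = √(μ/r₂) = 8296 m/s; transfer-aphelion v_a = √[μ(2/r₂ − 1/a_t)] = 2489 m/s.
Δv₂ = v_c2 − v_a = 5807 m/s.
Total Δv = Δv₁ + Δv₂ = 20410 m/s = 20.41 km/s.

Δv_total ≈ 20.41 km/s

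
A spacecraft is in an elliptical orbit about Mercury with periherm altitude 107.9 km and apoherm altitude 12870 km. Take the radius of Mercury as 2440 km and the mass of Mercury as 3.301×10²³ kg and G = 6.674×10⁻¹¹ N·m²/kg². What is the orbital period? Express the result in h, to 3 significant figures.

T ≈ 9.92 h

μ = GM = 6.674×10⁻¹¹ × 3.301×10²³ = 2.203×10¹³ m³/s².
r_p = 2440 + 107.9 = 2547.9 km = 2.5479×10⁶ m.
r_a = 2440 + 12870 = 15310 km = 1.5310×10⁷ m.
Semi-major axis a = (r_p + r_a)/2 = (2547.9 + 15310)/2 = 8929.0 km = 8.929×10⁶ m.
By Kepler's third law T = 2π√(a³/μ) = 2π × 5.684×10³ = 3.572×10⁴ s.
= 9.921 h.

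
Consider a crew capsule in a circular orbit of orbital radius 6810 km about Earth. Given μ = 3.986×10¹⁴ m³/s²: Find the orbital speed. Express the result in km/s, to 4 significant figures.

v ≈ 7.651 km/s

r = 6810 km = 6.810×10⁶ m.
For a circular orbit v = √(μ/r) = √(3.986×10¹⁴ / 6.810×10⁶) = √(5.853×10⁷) = 7651 m/s.
That is 7.651 km/s.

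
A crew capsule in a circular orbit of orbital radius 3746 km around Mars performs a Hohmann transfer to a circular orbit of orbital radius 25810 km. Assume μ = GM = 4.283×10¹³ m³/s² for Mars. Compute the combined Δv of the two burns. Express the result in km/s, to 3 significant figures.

Δv_total ≈ 1.73 km/s

r₁ = 3746 km = 3.746×10⁶ m.
r₂ = 25810 km = 2.581×10⁷ m.
Transfer ellipse a_t = (r₁ + r₂)/2 = 1.478×10⁷ m.
At r₁: circular v_c1 = √(μ/r₁) = 3381 m/s; transfer-periapsis v_p = √[μ(2/r₁ − 1/a_t)] = 4469 m/s.
Δv₁ = v_p − v_c1 = 1087 m/s.
At r₂: circular v_c2 = √(μ/r₂) = 1288 m/s; transfer-apoapsis v_a = √[μ(2/r₂ − 1/a_t)] = 648.6 m/s.
Δv₂ = v_c2 − v_a = 639.6 m/s.
Total Δv = Δv₁ + Δv₂ = 1727 m/s = 1.727 km/s.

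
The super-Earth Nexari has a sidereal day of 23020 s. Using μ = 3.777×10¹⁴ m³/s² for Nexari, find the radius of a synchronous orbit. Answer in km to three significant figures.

A synchronous orbit has period T, so by Kepler's third law a = (μT²/4π²)^(1/3).
μT²/4π² = 3.777×10¹⁴ × (2.302×10⁴)² / 39.48 = 5.070×10²¹ m³.
a = 1.718×10⁷ m = 17179 km.

r_sync ≈ 17200 km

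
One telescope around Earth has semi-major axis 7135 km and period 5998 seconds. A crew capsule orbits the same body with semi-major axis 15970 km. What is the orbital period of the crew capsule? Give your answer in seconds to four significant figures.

Kepler's third law: T² ∝ a³, so T₂ = T₁ (a₂/a₁)^(3/2).
a₂/a₁ = 2.238, (a₂/a₁)^(3/2) = 3.349.
T₂ = 5998 × 3.349 = 20090 seconds.

T₂ ≈ 20090 seconds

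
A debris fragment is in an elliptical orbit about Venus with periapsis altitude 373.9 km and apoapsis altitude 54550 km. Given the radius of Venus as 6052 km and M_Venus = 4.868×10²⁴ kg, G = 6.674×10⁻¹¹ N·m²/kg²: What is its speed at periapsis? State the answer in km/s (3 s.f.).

μ = GM = 6.674×10⁻¹¹ × 4.868×10²⁴ = 3.249×10¹⁴ m³/s².
r_p = 6052 + 373.9 = 6425.9 km = 6.4259×10⁶ m.
r_a = 6052 + 54550 = 60602 km = 6.0602×10⁷ m.
Semi-major axis a = (r_p + r_a)/2 = 33514 km = 3.351×10⁷ m.
Vis-viva: v² = μ(2/r − 1/a) = 3.249×10¹⁴ × (3.112×10⁻⁷ − 2.984×10⁻⁸) = 9.142×10⁷ m²/s².
v = 9562 m/s = 9.562 km/s.

v ≈ 9.56 km/s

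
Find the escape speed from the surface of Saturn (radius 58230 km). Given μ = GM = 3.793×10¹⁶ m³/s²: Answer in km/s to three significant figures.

v_esc ≈ 36.1 km/s

r = R = 5.823×10⁷ m.
Escape speed v_esc = √(2μ/r) = √(2 × 3.793×10¹⁶ / 5.823×10⁷) = √(1.303×10⁹) = 36090 m/s.
= 36.09 km/s.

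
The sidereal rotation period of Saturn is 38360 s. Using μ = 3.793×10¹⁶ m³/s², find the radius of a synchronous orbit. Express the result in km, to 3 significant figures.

A synchronous orbit has period T, so by Kepler's third law a = (μT²/4π²)^(1/3).
μT²/4π² = 3.793×10¹⁶ × (3.836×10⁴)² / 39.48 = 1.414×10²⁴ m³.
a = 1.122×10⁸ m = 1.1223×10⁵ km.

r_sync ≈ 1.12×10⁵ km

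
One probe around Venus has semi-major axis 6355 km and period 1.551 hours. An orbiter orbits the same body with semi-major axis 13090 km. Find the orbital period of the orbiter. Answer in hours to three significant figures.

T₂ ≈ 4.59 hours

Kepler's third law: T² ∝ a³, so T₂ = T₁ (a₂/a₁)^(3/2).
a₂/a₁ = 2.060, (a₂/a₁)^(3/2) = 2.956.
T₂ = 1.551 × 2.956 = 4.585 hours.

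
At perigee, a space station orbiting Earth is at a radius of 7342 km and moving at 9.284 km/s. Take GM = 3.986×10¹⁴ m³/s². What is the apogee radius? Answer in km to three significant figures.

apogee radius ≈ 28300 km

r_p = 7.342×10⁶ m.
Specific energy ε = v²/2 − μ/r = -1.119×10⁷ J/kg, so a = −μ/(2ε) = 1.780×10⁷ m.
The apsides satisfy r_p + r_a = 2a, so the apogee radius is 2a − r_p = 2.827×10⁷ m = 28266 km.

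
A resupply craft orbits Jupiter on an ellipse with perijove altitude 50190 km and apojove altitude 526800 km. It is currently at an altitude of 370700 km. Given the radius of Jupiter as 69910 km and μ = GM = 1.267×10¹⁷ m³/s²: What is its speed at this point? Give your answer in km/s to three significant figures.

r_p = 69910 + 50190 = 120100 km = 1.2010×10⁸ m.
r_a = 69910 + 526800 = 596710 km = 5.9671×10⁸ m.
r = 69910 + 370700 = 4.4061×10⁵ km = 4.406×10⁸ m.
Semi-major axis a = (r_p + r_a)/2 = 3.5840×10⁵ km = 3.584×10⁸ m.
Vis-viva: v² = μ(2/r − 1/a) = 1.267×10¹⁷ × (4.539×10⁻⁹ − 2.790×10⁻⁹) = 2.216×10⁸ m²/s².
v = 14890 m/s = 14.89 km/s.

v ≈ 14.9 km/s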